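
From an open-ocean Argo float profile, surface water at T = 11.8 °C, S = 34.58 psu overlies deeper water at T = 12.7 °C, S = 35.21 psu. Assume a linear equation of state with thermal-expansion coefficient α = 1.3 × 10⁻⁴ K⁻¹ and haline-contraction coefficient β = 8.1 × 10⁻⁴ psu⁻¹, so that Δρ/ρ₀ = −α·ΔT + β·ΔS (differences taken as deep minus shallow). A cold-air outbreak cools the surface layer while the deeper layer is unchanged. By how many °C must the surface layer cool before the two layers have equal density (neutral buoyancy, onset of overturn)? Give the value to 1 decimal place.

3.0 °C

Neutral buoyancy requires Δρ = 0, i.e. −α(T_deep − T_surf′) + β(S_deep − S_surf) = 0.
T_surf′ = T_deep − (β/α)·ΔS = 12.7 − (8.1 × 10⁻⁴/1.3 × 10⁻⁴)·(+0.63) = 8.775 °C.
Cooling required: 11.8 − (8.775) = 3.025 °C.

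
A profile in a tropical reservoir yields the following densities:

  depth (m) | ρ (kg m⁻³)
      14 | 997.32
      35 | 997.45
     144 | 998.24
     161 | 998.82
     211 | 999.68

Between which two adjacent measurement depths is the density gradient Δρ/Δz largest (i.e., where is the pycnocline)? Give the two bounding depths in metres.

144–161 m

Compute the density gradient over each adjacent pair:
  14–35 m: Δρ/Δz = 0.13/21 = 6.2 × 10⁻³ kg m⁻⁴
  35–144 m: Δρ/Δz = 0.79/109 = 7.2 × 10⁻³ kg m⁻⁴
  144–161 m: Δρ/Δz = 0.58/17 = 0.034 kg m⁻⁴
  161–211 m: Δρ/Δz = 0.86/50 = 0.017 kg m⁻⁴
The largest gradient is in the 144–161 m interval — the pycnocline.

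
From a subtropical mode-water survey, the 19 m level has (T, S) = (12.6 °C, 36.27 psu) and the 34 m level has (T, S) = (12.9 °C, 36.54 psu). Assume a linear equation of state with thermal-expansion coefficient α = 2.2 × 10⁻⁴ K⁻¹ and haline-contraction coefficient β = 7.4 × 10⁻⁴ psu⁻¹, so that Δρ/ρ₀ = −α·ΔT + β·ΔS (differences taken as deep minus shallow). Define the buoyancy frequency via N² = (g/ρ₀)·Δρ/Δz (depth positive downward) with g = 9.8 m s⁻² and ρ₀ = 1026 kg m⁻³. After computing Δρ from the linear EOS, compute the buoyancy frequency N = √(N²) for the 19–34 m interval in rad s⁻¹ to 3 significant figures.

ΔT = +0.3 K, ΔS = +0.27 psu (deep − shallow).
Δρ/ρ₀ = −αΔT + βΔS = -6.60 × 10⁻⁵ + 1.998 × 10⁻⁴ = 1.338 × 10⁻⁴, so Δρ ≈ 0.1373 kg m⁻³.
N² = (g/ρ₀)·Δρ/Δz = g·(Δρ/ρ₀)/Δz = 9.8 × 1.338 × 10⁻⁴ / 15 = 8.7416 × 10⁻⁵ s⁻².
N = √(8.7416 × 10⁻⁵) = 9.3497 × 10⁻³ rad s⁻¹ ≈ 9.35 × 10⁻³ rad s⁻¹.

9.35 × 10⁻³ rad s⁻¹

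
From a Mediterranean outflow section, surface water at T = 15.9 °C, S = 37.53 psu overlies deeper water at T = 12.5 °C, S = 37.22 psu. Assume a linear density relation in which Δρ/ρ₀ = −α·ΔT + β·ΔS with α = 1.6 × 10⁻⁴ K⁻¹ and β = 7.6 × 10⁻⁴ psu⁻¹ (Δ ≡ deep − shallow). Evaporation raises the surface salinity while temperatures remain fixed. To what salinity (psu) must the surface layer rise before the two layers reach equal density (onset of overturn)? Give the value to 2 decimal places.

37.94 psu

Neutral buoyancy requires −α(T_deep − T_surf) + β(S_deep − S_surf′) = 0.
S_surf′ = S_deep − (α/β)·ΔT = 37.22 − (1.6 × 10⁻⁴/7.6 × 10⁻⁴)·(-3.4) = 37.9358 psu.
Increase required: 37.9358 − 37.53 = 0.4058 psu.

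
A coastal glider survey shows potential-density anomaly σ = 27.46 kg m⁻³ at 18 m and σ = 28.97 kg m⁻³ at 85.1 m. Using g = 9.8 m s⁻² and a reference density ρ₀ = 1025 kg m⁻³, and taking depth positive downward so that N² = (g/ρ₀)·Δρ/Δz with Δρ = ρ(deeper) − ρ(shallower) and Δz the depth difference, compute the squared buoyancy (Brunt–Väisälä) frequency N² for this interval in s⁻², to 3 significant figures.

Δρ = 1028.97 − 1027.46 = 1.51 kg m⁻³ over Δz = 85.1 − 18 = 67.1 m.
N² = (9.8/1025) × (1.51/67.1) = 2.1516 × 10⁻⁴ s⁻² ≈ 2.15 × 10⁻⁴ s⁻².

2.15 × 10⁻⁴ s⁻²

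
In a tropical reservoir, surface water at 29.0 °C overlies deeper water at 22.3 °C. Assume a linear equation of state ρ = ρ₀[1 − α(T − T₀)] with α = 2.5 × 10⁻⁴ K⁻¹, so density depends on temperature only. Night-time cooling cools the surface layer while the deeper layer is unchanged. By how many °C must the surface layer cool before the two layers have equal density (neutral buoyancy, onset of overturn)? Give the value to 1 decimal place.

With temperature the only control, equal density requires T_surf′ = T_deep.
T_surf′ = 22.3 °C.
Cooling required: 29.0 − 22.3 = 6.7 °C.

6.7 °C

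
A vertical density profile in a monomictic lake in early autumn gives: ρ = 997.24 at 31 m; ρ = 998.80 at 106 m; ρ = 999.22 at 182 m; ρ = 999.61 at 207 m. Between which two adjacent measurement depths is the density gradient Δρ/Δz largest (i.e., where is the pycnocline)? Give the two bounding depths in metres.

31–106 m

Compute the density gradient over each adjacent pair:
  31–106 m: Δρ/Δz = 1.56/75 = 0.021 kg m⁻⁴
  106–182 m: Δρ/Δz = 0.42/76 = 5.5 × 10⁻³ kg m⁻⁴
  182–207 m: Δρ/Δz = 0.39/25 = 0.016 kg m⁻⁴
The largest gradient is in the 31–106 m interval — the pycnocline.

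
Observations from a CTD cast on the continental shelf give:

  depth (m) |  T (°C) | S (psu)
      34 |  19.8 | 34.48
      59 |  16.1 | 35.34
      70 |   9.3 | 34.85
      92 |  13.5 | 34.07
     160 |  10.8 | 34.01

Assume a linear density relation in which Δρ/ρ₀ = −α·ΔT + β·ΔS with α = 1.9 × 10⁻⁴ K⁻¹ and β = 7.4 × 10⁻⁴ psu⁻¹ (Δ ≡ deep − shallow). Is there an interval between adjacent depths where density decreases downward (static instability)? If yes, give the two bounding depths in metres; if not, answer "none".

70–92 m

Evaluate Δρ/ρ₀ = −αΔT + βΔS across each adjacent pair:
  34–59 m: −αΔT+βΔS = −(1.9 × 10⁻⁴)(-3.7)+(7.4 × 10⁻⁴)(+0.86) = 1.3 × 10⁻³ → stable
  59–70 m: −αΔT+βΔS = −(1.9 × 10⁻⁴)(-6.8)+(7.4 × 10⁻⁴)(-0.49) = 9.3 × 10⁻⁴ → stable
  70–92 m: −αΔT+βΔS = −(1.9 × 10⁻⁴)(+4.2)+(7.4 × 10⁻⁴)(-0.78) = -1.4 × 10⁻³ → UNSTABLE
  92–160 m: −αΔT+βΔS = −(1.9 × 10⁻⁴)(-2.7)+(7.4 × 10⁻⁴)(-0.06) = 4.7 × 10⁻⁴ → stable
The 70–92 m interval has Δρ < 0: lighter water underlies denser water.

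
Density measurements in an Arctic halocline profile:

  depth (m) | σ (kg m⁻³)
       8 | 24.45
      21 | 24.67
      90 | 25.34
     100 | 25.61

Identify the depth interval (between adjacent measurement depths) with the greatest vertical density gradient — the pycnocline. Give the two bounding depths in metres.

90–100 m

Compute the density gradient over each adjacent pair:
  8–21 m: Δρ/Δz = 0.22/13 = 0.017 kg m⁻⁴
  21–90 m: Δρ/Δz = 0.67/69 = 9.7 × 10⁻³ kg m⁻⁴
  90–100 m: Δρ/Δz = 0.27/10 = 0.027 kg m⁻⁴
The largest gradient is in the 90–100 m interval — the pycnocline.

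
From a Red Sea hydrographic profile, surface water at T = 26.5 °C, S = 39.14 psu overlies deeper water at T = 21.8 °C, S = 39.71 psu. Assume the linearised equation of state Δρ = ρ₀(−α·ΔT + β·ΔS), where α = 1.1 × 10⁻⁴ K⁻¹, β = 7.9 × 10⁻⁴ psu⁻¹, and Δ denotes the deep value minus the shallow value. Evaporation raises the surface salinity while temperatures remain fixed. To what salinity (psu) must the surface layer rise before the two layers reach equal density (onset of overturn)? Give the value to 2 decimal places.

Neutral buoyancy requires −α(T_deep − T_surf) + β(S_deep − S_surf′) = 0.
S_surf′ = S_deep − (α/β)·ΔT = 39.71 − (1.1 × 10⁻⁴/7.9 × 10⁻⁴)·(-4.7) = 40.3644 psu.
Increase required: 40.3644 − 39.14 = 1.2244 psu.

40.36 psu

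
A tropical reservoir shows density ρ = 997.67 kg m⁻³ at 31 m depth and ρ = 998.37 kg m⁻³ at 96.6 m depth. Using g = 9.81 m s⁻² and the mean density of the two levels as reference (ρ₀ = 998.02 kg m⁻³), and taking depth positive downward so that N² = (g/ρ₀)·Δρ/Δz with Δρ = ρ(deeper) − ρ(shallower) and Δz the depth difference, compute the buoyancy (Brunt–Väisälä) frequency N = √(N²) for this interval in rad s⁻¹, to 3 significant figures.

Δρ = 998.37 − 997.67 = 0.70 kg m⁻³ over Δz = 96.6 − 31 = 65.6 m.
N² = (9.81/998.02) × (0.70/65.6) = 1.0489 × 10⁻⁴ s⁻².
N = √(1.0489 × 10⁻⁴) = 0.010242 rad s⁻¹ ≈ 0.0102 rad s⁻¹.

0.0102 rad s⁻¹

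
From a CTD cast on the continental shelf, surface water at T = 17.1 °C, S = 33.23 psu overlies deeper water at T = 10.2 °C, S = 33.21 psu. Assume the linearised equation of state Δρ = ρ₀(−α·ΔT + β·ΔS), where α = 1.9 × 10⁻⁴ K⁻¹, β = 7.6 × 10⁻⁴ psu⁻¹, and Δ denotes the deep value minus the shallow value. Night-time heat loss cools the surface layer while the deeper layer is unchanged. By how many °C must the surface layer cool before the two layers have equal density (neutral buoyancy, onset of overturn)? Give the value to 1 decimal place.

Neutral buoyancy requires Δρ = 0, i.e. −α(T_deep − T_surf′) + β(S_deep − S_surf) = 0.
T_surf′ = T_deep − (β/α)·ΔS = 10.2 − (7.6 × 10⁻⁴/1.9 × 10⁻⁴)·(-0.02) = 10.280 °C.
Cooling required: 17.1 − (10.280) = 6.820 °C.

6.8 °C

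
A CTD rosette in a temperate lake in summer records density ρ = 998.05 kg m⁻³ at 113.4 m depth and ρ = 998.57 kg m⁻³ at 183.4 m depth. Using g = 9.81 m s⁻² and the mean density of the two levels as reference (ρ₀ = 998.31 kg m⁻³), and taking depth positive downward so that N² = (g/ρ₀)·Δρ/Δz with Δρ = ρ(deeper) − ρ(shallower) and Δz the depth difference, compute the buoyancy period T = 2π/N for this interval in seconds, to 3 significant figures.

735 s

Δρ = 998.57 − 998.05 = 0.52 kg m⁻³ over Δz = 183.4 − 113.4 = 70 m.
N² = (9.81/998.31) × (0.52/70) = 7.2998 × 10⁻⁵ s⁻².
N = √(7.2998 × 10⁻⁵) = 8.5439 × 10⁻³ rad s⁻¹, so T = 2π/N = 735.40 s ≈ 735 s.
A positive N² confirms static stability across the interval.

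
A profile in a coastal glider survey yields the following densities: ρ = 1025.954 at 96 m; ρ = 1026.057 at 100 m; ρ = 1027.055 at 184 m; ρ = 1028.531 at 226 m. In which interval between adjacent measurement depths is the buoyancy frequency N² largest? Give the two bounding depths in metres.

Compute the density gradient over each adjacent pair:
  96–100 m: Δρ/Δz = 0.103/4 = 0.026 kg m⁻⁴
  100–184 m: Δρ/Δz = 0.998/84 = 0.012 kg m⁻⁴
  184–226 m: Δρ/Δz = 1.476/42 = 0.035 kg m⁻⁴
The largest gradient is in the 184–226 m interval — the pycnocline.

184–226 m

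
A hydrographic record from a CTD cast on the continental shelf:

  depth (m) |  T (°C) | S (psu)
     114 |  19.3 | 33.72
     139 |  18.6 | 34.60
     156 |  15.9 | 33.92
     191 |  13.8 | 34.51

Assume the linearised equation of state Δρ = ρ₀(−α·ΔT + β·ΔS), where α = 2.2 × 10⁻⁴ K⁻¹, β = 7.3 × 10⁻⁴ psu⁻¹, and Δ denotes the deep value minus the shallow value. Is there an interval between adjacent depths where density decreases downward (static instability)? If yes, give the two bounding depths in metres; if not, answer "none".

Evaluate Δρ/ρ₀ = −αΔT + βΔS across each adjacent pair:
  114–139 m: −αΔT+βΔS = −(2.2 × 10⁻⁴)(-0.7)+(7.3 × 10⁻⁴)(+0.88) = 8.0 × 10⁻⁴ → stable
  139–156 m: −αΔT+βΔS = −(2.2 × 10⁻⁴)(-2.7)+(7.3 × 10⁻⁴)(-0.68) = 9.8 × 10⁻⁵ → stable
  156–191 m: −αΔT+βΔS = −(2.2 × 10⁻⁴)(-2.1)+(7.3 × 10⁻⁴)(+0.59) = 8.9 × 10⁻⁴ → stable
Every interval has Δρ > 0: the column is stably stratified throughout.

none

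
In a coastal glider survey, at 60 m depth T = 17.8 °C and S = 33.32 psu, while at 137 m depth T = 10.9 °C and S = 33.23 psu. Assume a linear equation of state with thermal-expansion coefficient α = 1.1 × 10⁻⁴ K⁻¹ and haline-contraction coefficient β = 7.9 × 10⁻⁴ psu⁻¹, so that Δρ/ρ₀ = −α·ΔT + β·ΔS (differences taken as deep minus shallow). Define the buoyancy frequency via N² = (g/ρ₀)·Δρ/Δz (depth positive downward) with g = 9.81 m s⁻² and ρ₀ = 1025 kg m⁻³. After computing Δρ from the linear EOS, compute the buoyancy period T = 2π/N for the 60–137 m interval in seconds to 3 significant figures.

ΔT = -6.9 K, ΔS = -0.09 psu (deep − shallow).
Δρ/ρ₀ = −αΔT + βΔS = 7.59 × 10⁻⁴ − 7.11 × 10⁻⁵ = 6.879 × 10⁻⁴, so Δρ ≈ 0.7051 kg m⁻³.
N² = (g/ρ₀)·Δρ/Δz = g·(Δρ/ρ₀)/Δz = 9.81 × 6.879 × 10⁻⁴ / 77 = 8.7640 × 10⁻⁵ s⁻².
N = √(8.7640 × 10⁻⁵) = 9.3616 × 10⁻³ rad s⁻¹ → T = 2π/N = 671.17 s ≈ 671 s.

671 s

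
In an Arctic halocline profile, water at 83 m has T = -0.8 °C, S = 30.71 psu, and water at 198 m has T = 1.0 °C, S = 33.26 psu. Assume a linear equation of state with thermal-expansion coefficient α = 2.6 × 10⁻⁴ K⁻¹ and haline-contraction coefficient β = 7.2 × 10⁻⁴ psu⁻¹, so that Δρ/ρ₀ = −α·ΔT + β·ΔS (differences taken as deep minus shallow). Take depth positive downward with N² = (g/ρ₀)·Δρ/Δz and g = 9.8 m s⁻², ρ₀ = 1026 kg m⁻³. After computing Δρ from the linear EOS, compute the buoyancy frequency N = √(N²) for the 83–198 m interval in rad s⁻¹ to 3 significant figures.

0.0108 rad s⁻¹

ΔT = +1.8 K, ΔS = +2.55 psu (deep − shallow).
Δρ/ρ₀ = −αΔT + βΔS = -4.68 × 10⁻⁴ + 1.836 × 10⁻³ = 1.368 × 10⁻³, so Δρ ≈ 1.404 kg m⁻³.
N² = (g/ρ₀)·Δρ/Δz = g·(Δρ/ρ₀)/Δz = 9.8 × 1.368 × 10⁻³ / 115 = 1.1658 × 10⁻⁴ s⁻².
N = √(1.1658 × 10⁻⁴) = 0.010797 rad s⁻¹ ≈ 0.0108 rad s⁻¹.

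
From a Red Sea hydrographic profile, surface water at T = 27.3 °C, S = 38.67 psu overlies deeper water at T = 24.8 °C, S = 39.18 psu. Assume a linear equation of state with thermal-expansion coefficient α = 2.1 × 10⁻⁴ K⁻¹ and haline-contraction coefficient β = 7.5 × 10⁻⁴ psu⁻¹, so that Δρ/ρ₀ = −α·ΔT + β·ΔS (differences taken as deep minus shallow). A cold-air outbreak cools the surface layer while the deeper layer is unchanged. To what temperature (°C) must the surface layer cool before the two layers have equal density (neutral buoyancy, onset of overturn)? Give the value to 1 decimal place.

23.0 °C

Neutral buoyancy requires Δρ = 0, i.e. −α(T_deep − T_surf′) + β(S_deep − S_surf) = 0.
T_surf′ = T_deep − (β/α)·ΔS = 24.8 − (7.5 × 10⁻⁴/2.1 × 10⁻⁴)·(+0.51) = 22.979 °C.
Cooling required: 27.3 − (22.979) = 4.321 °C.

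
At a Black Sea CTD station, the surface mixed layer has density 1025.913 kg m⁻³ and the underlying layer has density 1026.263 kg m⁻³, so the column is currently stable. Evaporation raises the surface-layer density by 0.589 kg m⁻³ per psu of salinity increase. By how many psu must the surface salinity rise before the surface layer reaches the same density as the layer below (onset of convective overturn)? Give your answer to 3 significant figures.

Density deficit of the surface layer: 1026.263 − 1025.913 = 0.35 kg m⁻³.
Required change = 0.35 / 0.589 = 0.594 psu.

0.594 psu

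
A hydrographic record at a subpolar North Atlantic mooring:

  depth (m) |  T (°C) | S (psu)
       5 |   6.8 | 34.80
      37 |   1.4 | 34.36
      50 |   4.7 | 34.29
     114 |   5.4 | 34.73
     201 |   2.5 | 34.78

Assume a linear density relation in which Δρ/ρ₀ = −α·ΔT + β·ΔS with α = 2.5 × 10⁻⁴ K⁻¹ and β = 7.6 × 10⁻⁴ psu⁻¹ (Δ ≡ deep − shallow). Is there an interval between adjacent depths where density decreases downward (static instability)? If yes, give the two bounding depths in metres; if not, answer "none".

37–50 m

Evaluate Δρ/ρ₀ = −αΔT + βΔS across each adjacent pair:
  5–37 m: −αΔT+βΔS = −(2.5 × 10⁻⁴)(-5.4)+(7.6 × 10⁻⁴)(-0.44) = 1.0 × 10⁻³ → stable
  37–50 m: −αΔT+βΔS = −(2.5 × 10⁻⁴)(+3.3)+(7.6 × 10⁻⁴)(-0.07) = -8.8 × 10⁻⁴ → UNSTABLE
  50–114 m: −αΔT+βΔS = −(2.5 × 10⁻⁴)(+0.7)+(7.6 × 10⁻⁴)(+0.44) = 1.6 × 10⁻⁴ → stable
  114–201 m: −αΔT+βΔS = −(2.5 × 10⁻⁴)(-2.9)+(7.6 × 10⁻⁴)(+0.05) = 7.6 × 10⁻⁴ → stable
The 37–50 m interval has Δρ < 0: lighter water underlies denser water.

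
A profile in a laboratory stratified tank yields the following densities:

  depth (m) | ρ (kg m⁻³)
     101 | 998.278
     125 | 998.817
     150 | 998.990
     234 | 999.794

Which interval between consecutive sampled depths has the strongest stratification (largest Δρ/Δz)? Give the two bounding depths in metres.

101–125 m

Compute the density gradient over each adjacent pair:
  101–125 m: Δρ/Δz = 0.539/24 = 0.022 kg m⁻⁴
  125–150 m: Δρ/Δz = 0.173/25 = 6.9 × 10⁻³ kg m⁻⁴
  150–234 m: Δρ/Δz = 0.804/84 = 9.6 × 10⁻³ kg m⁻⁴
The largest gradient is in the 101–125 m interval — the pycnocline.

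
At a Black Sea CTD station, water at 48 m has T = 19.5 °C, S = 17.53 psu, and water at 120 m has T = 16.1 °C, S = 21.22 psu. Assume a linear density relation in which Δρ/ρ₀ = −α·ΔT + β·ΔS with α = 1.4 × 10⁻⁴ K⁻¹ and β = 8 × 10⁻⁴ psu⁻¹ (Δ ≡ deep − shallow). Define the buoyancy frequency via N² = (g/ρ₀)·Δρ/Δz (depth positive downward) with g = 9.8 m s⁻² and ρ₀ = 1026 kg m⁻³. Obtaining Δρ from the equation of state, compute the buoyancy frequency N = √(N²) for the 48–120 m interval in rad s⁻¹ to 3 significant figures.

0.0216 rad s⁻¹

ΔT = -3.4 K, ΔS = +3.69 psu (deep − shallow).
Δρ/ρ₀ = −αΔT + βΔS = 4.76 × 10⁻⁴ + 2.952 × 10⁻³ = 3.428 × 10⁻³, so Δρ ≈ 3.517 kg m⁻³.
N² = (g/ρ₀)·Δρ/Δz = g·(Δρ/ρ₀)/Δz = 9.8 × 3.428 × 10⁻³ / 72 = 4.6659 × 10⁻⁴ s⁻².
N = √(4.6659 × 10⁻⁴) = 0.021601 rad s⁻¹ ≈ 0.0216 rad s⁻¹.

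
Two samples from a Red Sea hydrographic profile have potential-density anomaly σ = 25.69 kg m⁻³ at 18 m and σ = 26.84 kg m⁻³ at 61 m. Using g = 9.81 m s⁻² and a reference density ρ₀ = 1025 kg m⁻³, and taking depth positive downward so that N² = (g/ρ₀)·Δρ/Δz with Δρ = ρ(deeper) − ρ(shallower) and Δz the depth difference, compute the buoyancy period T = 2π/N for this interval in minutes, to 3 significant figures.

6.55 min

Δρ = 1026.84 − 1025.69 = 1.15 kg m⁻³ over Δz = 61 − 18 = 43 m.
N² = (9.81/1025) × (1.15/43) = 2.5596 × 10⁻⁴ s⁻².
N = √(2.5596 × 10⁻⁴) = 0.015999 rad s⁻¹, so T = 2π/N = 392.72 s = 6.5453 min ≈ 6.55 min.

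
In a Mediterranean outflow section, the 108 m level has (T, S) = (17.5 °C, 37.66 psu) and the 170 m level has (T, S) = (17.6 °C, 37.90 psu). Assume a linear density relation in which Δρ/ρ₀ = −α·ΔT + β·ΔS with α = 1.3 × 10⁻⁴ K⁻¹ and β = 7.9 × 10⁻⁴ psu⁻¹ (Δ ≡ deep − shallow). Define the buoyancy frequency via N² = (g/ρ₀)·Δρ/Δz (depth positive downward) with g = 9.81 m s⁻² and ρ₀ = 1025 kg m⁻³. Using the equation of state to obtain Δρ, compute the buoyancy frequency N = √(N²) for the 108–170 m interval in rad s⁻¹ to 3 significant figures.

5.29 × 10⁻³ rad s⁻¹

ΔT = +0.1 K, ΔS = +0.24 psu (deep − shallow).
Δρ/ρ₀ = −αΔT + βΔS = -1.30 × 10⁻⁵ + 1.896 × 10⁻⁴ = 1.766 × 10⁻⁴, so Δρ ≈ 0.1810 kg m⁻³.
N² = (g/ρ₀)·Δρ/Δz = g·(Δρ/ρ₀)/Δz = 9.81 × 1.766 × 10⁻⁴ / 62 = 2.7943 × 10⁻⁵ s⁻².
N = √(2.7943 × 10⁻⁵) = 5.2861 × 10⁻³ rad s⁻¹ ≈ 5.29 × 10⁻³ rad s⁻¹.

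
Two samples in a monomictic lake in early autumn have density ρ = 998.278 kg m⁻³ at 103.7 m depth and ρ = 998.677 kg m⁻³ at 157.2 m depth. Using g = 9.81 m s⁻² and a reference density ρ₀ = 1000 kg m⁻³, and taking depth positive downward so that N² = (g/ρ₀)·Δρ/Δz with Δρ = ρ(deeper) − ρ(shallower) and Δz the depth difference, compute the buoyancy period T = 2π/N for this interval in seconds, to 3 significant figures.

Δρ = 998.677 − 998.278 = 0.399 kg m⁻³ over Δz = 157.2 − 103.7 = 53.5 m.
N² = (9.81/1000) × (0.399/53.5) = 7.3162 × 10⁻⁵ s⁻².
N = √(7.3162 × 10⁻⁵) = 8.5535 × 10⁻³ rad s⁻¹, so T = 2π/N = 734.57 s ≈ 735 s.

735 s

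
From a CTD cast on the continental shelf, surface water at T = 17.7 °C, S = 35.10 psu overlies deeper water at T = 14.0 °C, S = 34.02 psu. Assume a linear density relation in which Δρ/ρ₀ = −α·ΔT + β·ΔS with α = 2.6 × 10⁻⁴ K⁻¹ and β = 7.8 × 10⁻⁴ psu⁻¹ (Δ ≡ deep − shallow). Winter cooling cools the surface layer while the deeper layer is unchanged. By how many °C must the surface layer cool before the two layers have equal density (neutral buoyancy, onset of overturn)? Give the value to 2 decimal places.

0.46 °C

Neutral buoyancy requires Δρ = 0, i.e. −α(T_deep − T_surf′) + β(S_deep − S_surf) = 0.
T_surf′ = T_deep − (β/α)·ΔS = 14.0 − (7.8 × 10⁻⁴/2.6 × 10⁻⁴)·(-1.08) = 17.2400 °C.
Cooling required: 17.7 − (17.2400) = 0.4600 °C.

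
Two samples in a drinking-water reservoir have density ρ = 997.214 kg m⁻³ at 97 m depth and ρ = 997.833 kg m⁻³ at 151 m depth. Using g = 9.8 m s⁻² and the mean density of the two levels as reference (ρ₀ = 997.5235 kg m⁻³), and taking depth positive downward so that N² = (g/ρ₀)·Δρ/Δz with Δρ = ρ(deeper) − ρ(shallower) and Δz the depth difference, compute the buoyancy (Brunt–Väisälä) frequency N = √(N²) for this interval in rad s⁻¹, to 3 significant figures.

Δρ = 997.833 − 997.214 = 0.619 kg m⁻³ over Δz = 151 − 97 = 54 m.
N² = (9.8/997.5235) × (0.619/54) = 1.1262 × 10⁻⁴ s⁻².
N = √(1.1262 × 10⁻⁴) = 0.010612 rad s⁻¹ ≈ 0.0106 rad s⁻¹.
Since Δρ > 0 the layer is stably stratified.

0.0106 rad s⁻¹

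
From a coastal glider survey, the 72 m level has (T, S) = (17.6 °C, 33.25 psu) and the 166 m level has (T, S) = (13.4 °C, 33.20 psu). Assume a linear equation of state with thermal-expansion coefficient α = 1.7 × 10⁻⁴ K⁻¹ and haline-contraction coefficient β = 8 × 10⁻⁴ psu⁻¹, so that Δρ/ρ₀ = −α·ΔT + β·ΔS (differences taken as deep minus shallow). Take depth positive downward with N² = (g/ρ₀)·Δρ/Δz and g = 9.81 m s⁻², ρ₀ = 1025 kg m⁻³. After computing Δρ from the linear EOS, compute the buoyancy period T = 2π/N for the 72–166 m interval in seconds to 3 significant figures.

749 s

ΔT = -4.2 K, ΔS = -0.05 psu (deep − shallow).
Δρ/ρ₀ = −αΔT + βΔS = 7.14 × 10⁻⁴ − 4.00 × 10⁻⁵ = 6.74 × 10⁻⁴, so Δρ ≈ 0.6909 kg m⁻³.
N² = (g/ρ₀)·Δρ/Δz = g·(Δρ/ρ₀)/Δz = 9.81 × 6.74 × 10⁻⁴ / 94 = 7.0340 × 10⁻⁵ s⁻².
N = √(7.0340 × 10⁻⁵) = 8.3869 × 10⁻³ rad s⁻¹ → T = 2π/N = 749.17 s ≈ 749 s.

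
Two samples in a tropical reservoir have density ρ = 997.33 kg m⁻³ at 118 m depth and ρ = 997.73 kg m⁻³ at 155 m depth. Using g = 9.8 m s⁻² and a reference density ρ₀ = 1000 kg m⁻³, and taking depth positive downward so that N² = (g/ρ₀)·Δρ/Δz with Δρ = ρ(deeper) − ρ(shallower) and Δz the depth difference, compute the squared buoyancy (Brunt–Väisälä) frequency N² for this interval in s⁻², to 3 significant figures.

Δρ = 997.73 − 997.33 = 0.40 kg m⁻³ over Δz = 155 − 118 = 37 m.
N² = (9.8/1000) × (0.40/37) = 1.0595 × 10⁻⁴ s⁻² ≈ 1.06 × 10⁻⁴ s⁻².

1.06 × 10⁻⁴ s⁻²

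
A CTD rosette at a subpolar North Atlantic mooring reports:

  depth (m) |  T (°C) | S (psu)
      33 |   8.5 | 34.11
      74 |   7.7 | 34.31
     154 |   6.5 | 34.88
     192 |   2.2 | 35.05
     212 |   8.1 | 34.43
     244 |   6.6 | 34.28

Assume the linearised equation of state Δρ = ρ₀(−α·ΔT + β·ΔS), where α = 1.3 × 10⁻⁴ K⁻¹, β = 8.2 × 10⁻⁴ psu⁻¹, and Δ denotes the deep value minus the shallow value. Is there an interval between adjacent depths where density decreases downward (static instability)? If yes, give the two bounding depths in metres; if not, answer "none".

192–212 m

Evaluate Δρ/ρ₀ = −αΔT + βΔS across each adjacent pair:
  33–74 m: −αΔT+βΔS = −(1.3 × 10⁻⁴)(-0.8)+(8.2 × 10⁻⁴)(+0.20) = 2.7 × 10⁻⁴ → stable
  74–154 m: −αΔT+βΔS = −(1.3 × 10⁻⁴)(-1.2)+(8.2 × 10⁻⁴)(+0.57) = 6.2 × 10⁻⁴ → stable
  154–192 m: −αΔT+βΔS = −(1.3 × 10⁻⁴)(-4.3)+(8.2 × 10⁻⁴)(+0.17) = 7.0 × 10⁻⁴ → stable
  192–212 m: −αΔT+βΔS = −(1.3 × 10⁻⁴)(+5.9)+(8.2 × 10⁻⁴)(-0.62) = -1.3 × 10⁻³ → UNSTABLE
  212–244 m: −αΔT+βΔS = −(1.3 × 10⁻⁴)(-1.5)+(8.2 × 10⁻⁴)(-0.15) = 7.2 × 10⁻⁵ → stable
The 192–212 m interval has Δρ < 0: lighter water underlies denser water.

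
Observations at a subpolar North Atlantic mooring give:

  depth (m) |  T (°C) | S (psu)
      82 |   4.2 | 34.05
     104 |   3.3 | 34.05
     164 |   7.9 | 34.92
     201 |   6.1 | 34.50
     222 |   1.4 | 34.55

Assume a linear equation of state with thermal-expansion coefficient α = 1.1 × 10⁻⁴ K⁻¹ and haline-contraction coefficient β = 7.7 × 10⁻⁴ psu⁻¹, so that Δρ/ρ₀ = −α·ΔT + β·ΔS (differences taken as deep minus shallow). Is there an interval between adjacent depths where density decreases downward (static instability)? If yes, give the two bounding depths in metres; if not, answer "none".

Evaluate Δρ/ρ₀ = −αΔT + βΔS across each adjacent pair:
  82–104 m: −αΔT+βΔS = −(1.1 × 10⁻⁴)(-0.9)+(7.7 × 10⁻⁴)(+0.00) = 9.9 × 10⁻⁵ → stable
  104–164 m: −αΔT+βΔS = −(1.1 × 10⁻⁴)(+4.6)+(7.7 × 10⁻⁴)(+0.87) = 1.6 × 10⁻⁴ → stable
  164–201 m: −αΔT+βΔS = −(1.1 × 10⁻⁴)(-1.8)+(7.7 × 10⁻⁴)(-0.42) = -1.3 × 10⁻⁴ → UNSTABLE
  201–222 m: −αΔT+βΔS = −(1.1 × 10⁻⁴)(-4.7)+(7.7 × 10⁻⁴)(+0.05) = 5.6 × 10⁻⁴ → stable
The 164–201 m interval has Δρ < 0: lighter water underlies denser water.

164–201 m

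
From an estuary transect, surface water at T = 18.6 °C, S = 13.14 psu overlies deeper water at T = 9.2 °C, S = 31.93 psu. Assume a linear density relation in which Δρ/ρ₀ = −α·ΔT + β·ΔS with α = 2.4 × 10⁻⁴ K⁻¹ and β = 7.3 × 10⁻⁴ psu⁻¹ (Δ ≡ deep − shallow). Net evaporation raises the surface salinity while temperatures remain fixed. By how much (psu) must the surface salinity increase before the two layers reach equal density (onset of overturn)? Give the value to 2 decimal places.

Neutral buoyancy requires −α(T_deep − T_surf) + β(S_deep − S_surf′) = 0.
S_surf′ = S_deep − (α/β)·ΔT = 31.93 − (2.4 × 10⁻⁴/7.3 × 10⁻⁴)·(-9.4) = 35.0204 psu.
Increase required: 35.0204 − 13.14 = 21.8804 psu.

21.88 psu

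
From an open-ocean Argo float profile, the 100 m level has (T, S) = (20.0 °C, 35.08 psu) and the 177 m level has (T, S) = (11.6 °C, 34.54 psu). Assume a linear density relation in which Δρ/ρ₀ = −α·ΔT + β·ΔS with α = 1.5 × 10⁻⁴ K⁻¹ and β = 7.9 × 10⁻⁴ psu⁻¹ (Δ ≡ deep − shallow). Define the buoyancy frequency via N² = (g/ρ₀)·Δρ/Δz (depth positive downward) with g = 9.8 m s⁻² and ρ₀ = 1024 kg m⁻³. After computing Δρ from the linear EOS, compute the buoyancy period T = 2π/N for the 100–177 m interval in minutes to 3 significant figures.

10.2 min

ΔT = -8.4 K, ΔS = -0.54 psu (deep − shallow).
Δρ/ρ₀ = −αΔT + βΔS = 1.26 × 10⁻³ − 4.266 × 10⁻⁴ = 8.334 × 10⁻⁴, so Δρ ≈ 0.8534 kg m⁻³.
N² = (g/ρ₀)·Δρ/Δz = g·(Δρ/ρ₀)/Δz = 9.8 × 8.334 × 10⁻⁴ / 77 = 1.0607 × 10⁻⁴ s⁻².
N = √(1.0607 × 10⁻⁴) = 0.010299 rad s⁻¹ → T = 2π/N = 610.08 s = 10.168 min ≈ 10.2 min.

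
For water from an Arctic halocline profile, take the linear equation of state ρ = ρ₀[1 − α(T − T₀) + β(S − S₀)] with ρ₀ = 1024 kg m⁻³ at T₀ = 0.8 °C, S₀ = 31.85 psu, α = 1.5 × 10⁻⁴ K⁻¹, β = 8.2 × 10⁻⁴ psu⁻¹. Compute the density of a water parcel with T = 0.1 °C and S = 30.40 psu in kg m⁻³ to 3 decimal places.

T − T₀ = -0.7 K, S − S₀ = -1.45 psu.
Bracket = 1 − α·(-0.7) + β·(-1.45) = 1 + (-1.084 × 10⁻³) = 0.9989160.
ρ = 1024 × 0.9989160 = 1022.890 kg m⁻³.

1022.890 kg m⁻³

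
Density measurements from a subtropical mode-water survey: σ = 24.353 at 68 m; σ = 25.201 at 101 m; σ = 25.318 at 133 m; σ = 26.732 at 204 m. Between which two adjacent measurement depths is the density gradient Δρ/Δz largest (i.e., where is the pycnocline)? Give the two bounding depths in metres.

68–101 m

Compute the density gradient over each adjacent pair:
  68–101 m: Δρ/Δz = 0.848/33 = 0.026 kg m⁻⁴
  101–133 m: Δρ/Δz = 0.117/32 = 3.7 × 10⁻³ kg m⁻⁴
  133–204 m: Δρ/Δz = 1.414/71 = 0.020 kg m⁻⁴
The largest gradient is in the 68–101 m interval — the pycnocline.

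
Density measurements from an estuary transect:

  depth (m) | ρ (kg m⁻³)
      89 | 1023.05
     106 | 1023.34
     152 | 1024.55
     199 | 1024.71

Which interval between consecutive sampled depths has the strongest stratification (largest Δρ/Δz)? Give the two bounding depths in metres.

Compute the density gradient over each adjacent pair:
  89–106 m: Δρ/Δz = 0.29/17 = 0.017 kg m⁻⁴
  106–152 m: Δρ/Δz = 1.21/46 = 0.026 kg m⁻⁴
  152–199 m: Δρ/Δz = 0.16/47 = 3.4 × 10⁻³ kg m⁻⁴
The largest gradient is in the 106–152 m interval — the pycnocline.

106–152 m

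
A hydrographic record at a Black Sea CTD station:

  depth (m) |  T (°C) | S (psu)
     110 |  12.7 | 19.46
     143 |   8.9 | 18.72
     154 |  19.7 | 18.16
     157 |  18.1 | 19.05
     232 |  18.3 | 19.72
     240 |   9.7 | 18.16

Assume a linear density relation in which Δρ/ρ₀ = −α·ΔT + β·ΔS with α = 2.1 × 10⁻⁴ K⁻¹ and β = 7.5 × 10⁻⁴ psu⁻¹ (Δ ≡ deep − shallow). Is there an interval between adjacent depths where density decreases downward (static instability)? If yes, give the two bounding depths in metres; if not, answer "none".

143–154 m

Evaluate Δρ/ρ₀ = −αΔT + βΔS across each adjacent pair:
  110–143 m: −αΔT+βΔS = −(2.1 × 10⁻⁴)(-3.8)+(7.5 × 10⁻⁴)(-0.74) = 2.4 × 10⁻⁴ → stable
  143–154 m: −αΔT+βΔS = −(2.1 × 10⁻⁴)(+10.8)+(7.5 × 10⁻⁴)(-0.56) = -2.7 × 10⁻³ → UNSTABLE
  154–157 m: −αΔT+βΔS = −(2.1 × 10⁻⁴)(-1.6)+(7.5 × 10⁻⁴)(+0.89) = 1.0 × 10⁻³ → stable
  157–232 m: −αΔT+βΔS = −(2.1 × 10⁻⁴)(+0.2)+(7.5 × 10⁻⁴)(+0.67) = 4.6 × 10⁻⁴ → stable
  232–240 m: −αΔT+βΔS = −(2.1 × 10⁻⁴)(-8.6)+(7.5 × 10⁻⁴)(-1.56) = 6.4 × 10⁻⁴ → stable
The 143–154 m interval has Δρ < 0: lighter water underlies denser water.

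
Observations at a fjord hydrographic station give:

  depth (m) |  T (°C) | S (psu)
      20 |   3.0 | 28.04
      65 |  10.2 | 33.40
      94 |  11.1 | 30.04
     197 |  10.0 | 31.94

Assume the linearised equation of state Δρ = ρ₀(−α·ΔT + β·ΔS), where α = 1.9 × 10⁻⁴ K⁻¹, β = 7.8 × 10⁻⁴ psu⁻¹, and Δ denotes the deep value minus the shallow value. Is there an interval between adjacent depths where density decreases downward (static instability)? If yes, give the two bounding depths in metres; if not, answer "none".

65–94 m

Evaluate Δρ/ρ₀ = −αΔT + βΔS across each adjacent pair:
  20–65 m: −αΔT+βΔS = −(1.9 × 10⁻⁴)(+7.2)+(7.8 × 10⁻⁴)(+5.36) = 2.8 × 10⁻³ → stable
  65–94 m: −αΔT+βΔS = −(1.9 × 10⁻⁴)(+0.9)+(7.8 × 10⁻⁴)(-3.36) = -2.8 × 10⁻³ → UNSTABLE
  94–197 m: −αΔT+βΔS = −(1.9 × 10⁻⁴)(-1.1)+(7.8 × 10⁻⁴)(+1.90) = 1.7 × 10⁻³ → stable
The 65–94 m interval has Δρ < 0: lighter water underlies denser water.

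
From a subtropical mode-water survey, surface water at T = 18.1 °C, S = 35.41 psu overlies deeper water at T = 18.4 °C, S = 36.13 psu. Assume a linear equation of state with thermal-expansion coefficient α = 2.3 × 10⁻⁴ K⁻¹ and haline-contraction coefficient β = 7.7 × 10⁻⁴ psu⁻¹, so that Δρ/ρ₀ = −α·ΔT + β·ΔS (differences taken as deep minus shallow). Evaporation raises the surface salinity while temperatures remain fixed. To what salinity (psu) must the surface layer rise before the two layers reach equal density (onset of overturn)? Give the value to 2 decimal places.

Neutral buoyancy requires −α(T_deep − T_surf) + β(S_deep − S_surf′) = 0.
S_surf′ = S_deep − (α/β)·ΔT = 36.13 − (2.3 × 10⁻⁴/7.7 × 10⁻⁴)·(+0.3) = 36.0404 psu.
Increase required: 36.0404 − 35.41 = 0.6304 psu.

36.04 psu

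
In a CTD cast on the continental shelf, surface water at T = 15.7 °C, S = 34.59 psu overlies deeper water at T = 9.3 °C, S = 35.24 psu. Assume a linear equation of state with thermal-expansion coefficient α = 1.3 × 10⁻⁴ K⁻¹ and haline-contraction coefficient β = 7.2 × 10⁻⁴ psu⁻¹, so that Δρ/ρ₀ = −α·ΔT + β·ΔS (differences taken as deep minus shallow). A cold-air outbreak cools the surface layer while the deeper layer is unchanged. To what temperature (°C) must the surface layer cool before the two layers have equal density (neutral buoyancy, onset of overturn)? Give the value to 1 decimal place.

Neutral buoyancy requires Δρ = 0, i.e. −α(T_deep − T_surf′) + β(S_deep − S_surf) = 0.
T_surf′ = T_deep − (β/α)·ΔS = 9.3 − (7.2 × 10⁻⁴/1.3 × 10⁻⁴)·(+0.65) = 5.700 °C.
Cooling required: 15.7 − (5.700) = 10.000 °C.

5.7 °C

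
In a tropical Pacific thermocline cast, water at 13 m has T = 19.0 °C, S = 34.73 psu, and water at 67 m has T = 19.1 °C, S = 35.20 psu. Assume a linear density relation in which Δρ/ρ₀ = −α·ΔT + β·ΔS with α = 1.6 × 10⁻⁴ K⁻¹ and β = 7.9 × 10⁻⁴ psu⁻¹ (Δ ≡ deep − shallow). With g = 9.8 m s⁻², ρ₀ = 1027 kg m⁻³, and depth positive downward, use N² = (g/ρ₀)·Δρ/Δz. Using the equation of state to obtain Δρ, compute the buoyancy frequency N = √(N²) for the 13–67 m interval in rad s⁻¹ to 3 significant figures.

ΔT = +0.1 K, ΔS = +0.47 psu (deep − shallow).
Δρ/ρ₀ = −αΔT + βΔS = -1.60 × 10⁻⁵ + 3.713 × 10⁻⁴ = 3.553 × 10⁻⁴, so Δρ ≈ 0.3649 kg m⁻³.
N² = (g/ρ₀)·Δρ/Δz = g·(Δρ/ρ₀)/Δz = 9.8 × 3.553 × 10⁻⁴ / 54 = 6.4480 × 10⁻⁵ s⁻².
N = √(6.4480 × 10⁻⁵) = 8.0299 × 10⁻³ rad s⁻¹ ≈ 8.03 × 10⁻³ rad s⁻¹.

8.03 × 10⁻³ rad s⁻¹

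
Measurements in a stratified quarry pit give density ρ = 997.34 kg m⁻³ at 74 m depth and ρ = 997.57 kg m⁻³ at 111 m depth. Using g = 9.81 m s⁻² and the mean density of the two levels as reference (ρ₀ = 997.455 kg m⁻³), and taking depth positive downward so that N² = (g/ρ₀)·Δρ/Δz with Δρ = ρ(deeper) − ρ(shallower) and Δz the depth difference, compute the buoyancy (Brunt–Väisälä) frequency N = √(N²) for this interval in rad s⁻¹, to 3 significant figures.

Δρ = 997.57 − 997.34 = 0.23 kg m⁻³ over Δz = 111 − 74 = 37 m.
N² = (9.81/997.455) × (0.23/37) = 6.1137 × 10⁻⁵ s⁻².
N = √(6.1137 × 10⁻⁵) = 7.8190 × 10⁻³ rad s⁻¹ ≈ 7.82 × 10⁻³ rad s⁻¹.

7.82 × 10⁻³ rad s⁻¹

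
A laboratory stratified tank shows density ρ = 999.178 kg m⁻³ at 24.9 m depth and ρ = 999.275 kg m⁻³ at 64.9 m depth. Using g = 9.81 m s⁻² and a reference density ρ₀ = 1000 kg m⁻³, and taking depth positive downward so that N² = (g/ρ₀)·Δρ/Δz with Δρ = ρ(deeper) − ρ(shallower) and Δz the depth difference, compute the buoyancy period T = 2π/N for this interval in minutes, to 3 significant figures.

21.5 min

Δρ = 999.275 − 999.178 = 0.097 kg m⁻³ over Δz = 64.9 − 24.9 = 40 m.
N² = (9.81/1000) × (0.097/40) = 2.3789 × 10⁻⁵ s⁻².
N = √(2.3789 × 10⁻⁵) = 4.8774 × 10⁻³ rad s⁻¹, so T = 2π/N = 1.2882 × 10³ s = 21.470 min ≈ 21.5 min.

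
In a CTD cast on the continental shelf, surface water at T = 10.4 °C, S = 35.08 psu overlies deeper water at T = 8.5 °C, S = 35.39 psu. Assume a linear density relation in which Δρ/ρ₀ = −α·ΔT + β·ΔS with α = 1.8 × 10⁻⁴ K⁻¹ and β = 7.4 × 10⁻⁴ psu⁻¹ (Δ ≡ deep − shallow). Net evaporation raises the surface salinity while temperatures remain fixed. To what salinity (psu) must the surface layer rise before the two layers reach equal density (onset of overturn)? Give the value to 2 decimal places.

35.85 psu

Neutral buoyancy requires −α(T_deep − T_surf) + β(S_deep − S_surf′) = 0.
S_surf′ = S_deep − (α/β)·ΔT = 35.39 − (1.8 × 10⁻⁴/7.4 × 10⁻⁴)·(-1.9) = 35.8522 psu.
Increase required: 35.8522 − 35.08 = 0.7722 psu.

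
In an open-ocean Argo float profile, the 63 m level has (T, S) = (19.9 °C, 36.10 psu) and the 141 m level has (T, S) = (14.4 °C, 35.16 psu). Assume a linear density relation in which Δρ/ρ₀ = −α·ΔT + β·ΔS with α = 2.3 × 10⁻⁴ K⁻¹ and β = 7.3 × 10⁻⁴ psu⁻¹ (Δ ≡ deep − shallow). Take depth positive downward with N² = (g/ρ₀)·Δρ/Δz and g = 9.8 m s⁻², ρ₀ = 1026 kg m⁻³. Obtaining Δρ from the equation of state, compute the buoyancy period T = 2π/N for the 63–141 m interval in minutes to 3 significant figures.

ΔT = -5.5 K, ΔS = -0.94 psu (deep − shallow).
Δρ/ρ₀ = −αΔT + βΔS = 1.265 × 10⁻³ − 6.862 × 10⁻⁴ = 5.788 × 10⁻⁴, so Δρ ≈ 0.5938 kg m⁻³.
N² = (g/ρ₀)·Δρ/Δz = g·(Δρ/ρ₀)/Δz = 9.8 × 5.788 × 10⁻⁴ / 78 = 7.2721 × 10⁻⁵ s⁻².
N = √(7.2721 × 10⁻⁵) = 8.5277 × 10⁻³ rad s⁻¹ → T = 2π/N = 736.80 s = 12.280 min ≈ 12.3 min.

12.3 min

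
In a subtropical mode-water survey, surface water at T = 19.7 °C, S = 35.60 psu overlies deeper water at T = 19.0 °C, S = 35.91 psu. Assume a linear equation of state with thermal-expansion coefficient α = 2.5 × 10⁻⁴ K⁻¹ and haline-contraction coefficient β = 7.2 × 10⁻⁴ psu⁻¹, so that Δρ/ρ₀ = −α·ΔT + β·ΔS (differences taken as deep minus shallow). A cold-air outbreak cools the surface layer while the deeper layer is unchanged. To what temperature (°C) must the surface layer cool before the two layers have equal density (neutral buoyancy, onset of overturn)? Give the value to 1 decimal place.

Neutral buoyancy requires Δρ = 0, i.e. −α(T_deep − T_surf′) + β(S_deep − S_surf) = 0.
T_surf′ = T_deep − (β/α)·ΔS = 19.0 − (7.2 × 10⁻⁴/2.5 × 10⁻⁴)·(+0.31) = 18.107 °C.
Cooling required: 19.7 − (18.107) = 1.593 °C.

18.1 °C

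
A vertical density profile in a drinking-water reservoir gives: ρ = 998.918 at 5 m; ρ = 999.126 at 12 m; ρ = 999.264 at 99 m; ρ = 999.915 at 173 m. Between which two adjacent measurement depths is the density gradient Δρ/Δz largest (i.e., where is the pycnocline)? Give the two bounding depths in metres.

5–12 m

Compute the density gradient over each adjacent pair:
  5–12 m: Δρ/Δz = 0.208/7 = 0.030 kg m⁻⁴
  12–99 m: Δρ/Δz = 0.138/87 = 1.6 × 10⁻³ kg m⁻⁴
  99–173 m: Δρ/Δz = 0.651/74 = 8.8 × 10⁻³ kg m⁻⁴
The largest gradient is in the 5–12 m interval — the pycnocline.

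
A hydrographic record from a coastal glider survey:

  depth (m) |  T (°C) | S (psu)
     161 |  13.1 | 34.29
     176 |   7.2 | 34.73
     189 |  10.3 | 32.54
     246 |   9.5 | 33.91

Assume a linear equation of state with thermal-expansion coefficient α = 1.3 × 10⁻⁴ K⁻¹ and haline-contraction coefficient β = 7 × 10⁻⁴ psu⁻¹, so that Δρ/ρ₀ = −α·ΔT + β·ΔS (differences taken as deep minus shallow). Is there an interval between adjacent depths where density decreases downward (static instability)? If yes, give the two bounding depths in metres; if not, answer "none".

Evaluate Δρ/ρ₀ = −αΔT + βΔS across each adjacent pair:
  161–176 m: −αΔT+βΔS = −(1.3 × 10⁻⁴)(-5.9)+(7 × 10⁻⁴)(+0.44) = 1.1 × 10⁻³ → stable
  176–189 m: −αΔT+βΔS = −(1.3 × 10⁻⁴)(+3.1)+(7 × 10⁻⁴)(-2.19) = -1.9 × 10⁻³ → UNSTABLE
  189–246 m: −αΔT+βΔS = −(1.3 × 10⁻⁴)(-0.8)+(7 × 10⁻⁴)(+1.37) = 1.1 × 10⁻³ → stable
The 176–189 m interval has Δρ < 0: lighter water underlies denser water.

176–189 m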